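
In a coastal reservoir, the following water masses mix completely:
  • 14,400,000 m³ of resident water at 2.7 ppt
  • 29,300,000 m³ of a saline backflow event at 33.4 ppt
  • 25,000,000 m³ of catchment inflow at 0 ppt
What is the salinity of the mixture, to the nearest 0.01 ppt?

14.81 ppt

Salt balance:
salt = 14,400,000×2.7 + 29,300,000×33.4 + 25,000,000×0 = 38,880,000 + 978,620,000 + 0 = 1,017,500,000
volume = 14,400,000 + 29,300,000 + 25,000,000 = 68,700,000 m³
S = 1,017,500,000 / 68,700,000 = 14.8108 ppt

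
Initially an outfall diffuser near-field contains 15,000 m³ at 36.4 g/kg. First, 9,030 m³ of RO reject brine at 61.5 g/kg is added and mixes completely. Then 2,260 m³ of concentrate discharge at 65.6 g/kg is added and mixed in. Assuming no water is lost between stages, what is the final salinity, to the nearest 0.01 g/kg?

Conserving salt mass:
Initial salt = 15,000×36.4 = 546,000
After stage 1: salt = 546,000 + 9,030×61.5 = 1,101,345; volume = 24,030 m³; S = 45.832 g/kg
After stage 2: salt = 1,101,345 + 2,260×65.6 = 1,249,601; volume = 26,290 m³
S = 1,249,601 / 26,290 = 47.5314 g/kg

47.53 g/kg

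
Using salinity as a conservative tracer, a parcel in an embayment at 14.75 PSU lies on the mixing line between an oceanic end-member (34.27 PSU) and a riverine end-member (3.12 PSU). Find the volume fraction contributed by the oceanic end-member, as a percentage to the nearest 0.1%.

37.3%

Let g be the oceanic fraction. Salt balance per unit volume:
g×34.27 + (1−g)×3.12 = 14.75
g = (14.75 − 3.12) / (34.27 − 3.12) = 11.63/31.15 = 0.3734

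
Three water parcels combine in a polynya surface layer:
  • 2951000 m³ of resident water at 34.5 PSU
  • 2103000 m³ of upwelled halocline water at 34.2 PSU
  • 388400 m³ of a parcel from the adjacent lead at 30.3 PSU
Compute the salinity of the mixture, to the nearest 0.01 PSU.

By conservation of dissolved salt,
salt = 2,951,000×34.5 + 2,103,000×34.2 + 388,400×30.3 = 101,809,500 + 71,922,600 + 11,768,520 = 185,500,620
volume = 2,951,000 + 2,103,000 + 388,400 = 5,442,400 m³
S = 185,500,620 / 5,442,400 = 34.0843 PSU

34.08 PSU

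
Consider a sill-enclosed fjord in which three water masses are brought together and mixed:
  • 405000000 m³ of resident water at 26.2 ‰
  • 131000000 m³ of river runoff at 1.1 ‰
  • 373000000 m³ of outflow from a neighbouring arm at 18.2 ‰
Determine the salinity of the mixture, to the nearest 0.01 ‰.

19.30 ‰

Salt balance:
salt = 405,000,000×26.2 + 131,000,000×1.1 + 373,000,000×18.2 = 10,611,000,000 + 144,100,000 + 6,788,600,000 = 17,543,700,000
volume = 405,000,000 + 131,000,000 + 373,000,000 = 909,000,000 m³
S = 17,543,700,000 / 909,000,000 = 19.3 ‰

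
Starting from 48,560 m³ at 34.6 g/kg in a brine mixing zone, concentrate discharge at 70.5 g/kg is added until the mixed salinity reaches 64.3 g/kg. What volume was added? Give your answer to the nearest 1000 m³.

233000 m³

Salt balance: 48,560×34.6 + V×70.5 = (48,560+V)×64.3
1,680,176 + 70.5V = 3,122,408 + 64.3V
1,442,232 = 6.2V
V = 232,618.06 m³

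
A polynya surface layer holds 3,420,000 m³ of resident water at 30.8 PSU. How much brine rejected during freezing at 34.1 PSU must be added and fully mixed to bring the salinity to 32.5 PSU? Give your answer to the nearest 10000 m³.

Salt balance: 3,420,000×30.8 + V×34.1 = (3,420,000+V)×32.5
105,336,000 + 34.1V = 111,150,000 + 32.5V
5,814,000 = 1.6V
V = 3,633,750 m³

3630000 m³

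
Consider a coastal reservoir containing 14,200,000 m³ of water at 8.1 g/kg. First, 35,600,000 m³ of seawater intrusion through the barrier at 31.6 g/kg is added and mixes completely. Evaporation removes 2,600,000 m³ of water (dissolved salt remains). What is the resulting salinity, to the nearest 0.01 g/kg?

After mixing: salt = 14,200,000×8.1 + 35,600,000×31.6 = 1,239,980,000; volume = 49,800,000 m³
After evaporation: salt unchanged = 1,239,980,000; volume = 49,800,000 − 2,600,000 = 47,200,000 m³
S = 1,239,980,000 / 47,200,000 = 26.2708 g/kg

26.27 g/kg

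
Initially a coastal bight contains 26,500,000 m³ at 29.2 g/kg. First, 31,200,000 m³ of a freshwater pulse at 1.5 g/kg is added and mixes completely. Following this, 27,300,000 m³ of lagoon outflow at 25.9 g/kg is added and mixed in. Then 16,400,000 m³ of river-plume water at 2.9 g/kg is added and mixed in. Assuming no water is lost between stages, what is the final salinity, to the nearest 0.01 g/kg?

Conserving salt mass:
Initial salt = 26,500,000×29.2 = 773,800,000
After stage 1: salt = 773,800,000 + 31,200,000×1.5 = 820,600,000; volume = 57,700,000 m³; S = 14.222 g/kg
After stage 2: salt = 820,600,000 + 27,300,000×25.9 = 1,527,670,000; volume = 85,000,000 m³; S = 17.973 g/kg
After stage 3: salt = 1,527,670,000 + 16,400,000×2.9 = 1,575,230,000; volume = 101,400,000 m³
S = 1,575,230,000 / 101,400,000 = 15.5348 g/kg

15.53 g/kg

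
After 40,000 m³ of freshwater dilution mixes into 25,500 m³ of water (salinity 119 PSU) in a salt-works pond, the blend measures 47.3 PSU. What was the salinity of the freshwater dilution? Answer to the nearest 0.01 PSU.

1.59 PSU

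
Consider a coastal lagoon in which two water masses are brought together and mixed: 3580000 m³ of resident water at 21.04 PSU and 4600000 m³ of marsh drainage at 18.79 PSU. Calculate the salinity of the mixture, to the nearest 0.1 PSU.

Salt balance:
salt = 3,580,000×21.04 + 4,600,000×18.79 = 75,323,200 + 86,434,000 = 161,757,200
volume = 3,580,000 + 4,600,000 = 8,180,000 m³
S = 161,757,200 / 8,180,000 = 19.775 PSU

19.8 PSU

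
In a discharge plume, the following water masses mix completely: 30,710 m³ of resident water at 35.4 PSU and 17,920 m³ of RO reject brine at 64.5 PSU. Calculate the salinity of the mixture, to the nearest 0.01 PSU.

Weighted by volume,
salt = 30,710×35.4 + 17,920×64.5 = 1,087,134 + 1,155,840 = 2,242,974
volume = 30,710 + 17,920 = 48,630 m³
S = 2,242,974 / 48,630 = 46.1233 PSU

46.12 PSU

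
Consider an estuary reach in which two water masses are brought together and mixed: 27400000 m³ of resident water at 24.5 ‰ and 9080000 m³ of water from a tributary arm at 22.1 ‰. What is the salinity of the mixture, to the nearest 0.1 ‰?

23.9 ‰

Conserving salt mass:
salt = 27,400,000×24.5 + 9,080,000×22.1 = 671,300,000 + 200,668,000 = 871,968,000
volume = 27,400,000 + 9,080,000 = 36,480,000 m³
S = 871,968,000 / 36,480,000 = 23.903 ‰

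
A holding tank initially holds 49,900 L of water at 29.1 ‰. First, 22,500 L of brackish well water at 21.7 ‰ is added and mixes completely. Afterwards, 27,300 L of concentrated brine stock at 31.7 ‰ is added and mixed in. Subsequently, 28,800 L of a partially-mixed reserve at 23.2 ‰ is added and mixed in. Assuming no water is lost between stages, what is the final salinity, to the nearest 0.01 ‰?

By conservation of dissolved salt,
Initial salt = 49,900×29.1 = 1,452,090
After stage 1: salt = 1,452,090 + 22,500×21.7 = 1,940,340; volume = 72,400 L; S = 26.8 ‰
After stage 2: salt = 1,940,340 + 27,300×31.7 = 2,805,750; volume = 99,700 L; S = 28.142 ‰
After stage 3: salt = 2,805,750 + 28,800×23.2 = 3,473,910; volume = 128,500 L
S = 3,473,910 / 128,500 = 27.0343 ‰

27.03 ‰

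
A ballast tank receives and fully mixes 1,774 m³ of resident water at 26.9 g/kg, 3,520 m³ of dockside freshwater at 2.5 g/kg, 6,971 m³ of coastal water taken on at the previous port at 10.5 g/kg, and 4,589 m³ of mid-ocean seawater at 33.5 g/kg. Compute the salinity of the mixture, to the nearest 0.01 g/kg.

Conserving salt mass:
salt = 1,774×26.9 + 3,520×2.5 + 6,971×10.5 + 4,589×33.5 = 47,720.6 + 8,800 + 73,195.5 + 153,731.5 = 283,447.6
volume = 1,774 + 3,520 + 6,971 + 4,589 = 16,854 m³
S = 283,447.6 / 16,854 = 16.8178 g/kg

16.82 g/kg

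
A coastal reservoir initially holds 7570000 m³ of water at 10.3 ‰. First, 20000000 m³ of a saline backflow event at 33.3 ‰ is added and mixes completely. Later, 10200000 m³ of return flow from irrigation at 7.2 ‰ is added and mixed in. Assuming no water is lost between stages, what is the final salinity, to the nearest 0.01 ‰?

21.64 ‰

Mass of salt is conserved:
Initial salt = 7,570,000×10.3 = 77,971,000
After stage 1: salt = 77,971,000 + 20,000,000×33.3 = 743,971,000; volume = 27,570,000 m³; S = 26.985 ‰
After stage 2: salt = 743,971,000 + 10,200,000×7.2 = 817,411,000; volume = 37,770,000 m³
S = 817,411,000 / 37,770,000 = 21.6418 ‰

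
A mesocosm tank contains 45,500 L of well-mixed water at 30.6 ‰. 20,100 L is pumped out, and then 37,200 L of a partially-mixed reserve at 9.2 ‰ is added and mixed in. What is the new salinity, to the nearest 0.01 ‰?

17.88 ‰

Remaining after removal: 25,400 L at 30.6 ‰ (salt = 777,240)
After addition: salt = 777,240 + 37,200×9.2 = 1,119,480; volume = 62,600 L
S = 1,119,480 / 62,600 = 17.8831 ‰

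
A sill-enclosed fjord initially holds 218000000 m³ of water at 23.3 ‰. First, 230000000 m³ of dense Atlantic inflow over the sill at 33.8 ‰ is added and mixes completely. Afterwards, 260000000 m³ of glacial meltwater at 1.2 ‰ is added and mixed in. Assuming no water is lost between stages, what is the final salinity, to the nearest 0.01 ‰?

By conservation of dissolved salt,
Initial salt = 218,000,000×23.3 = 5,079,400,000
After stage 1: salt = 5,079,400,000 + 230,000,000×33.8 = 12,853,400,000; volume = 448,000,000 m³; S = 28.691 ‰
After stage 2: salt = 12,853,400,000 + 260,000,000×1.2 = 13,165,400,000; volume = 708,000,000 m³
S = 13,165,400,000 / 708,000,000 = 18.5952 ‰

18.60 ‰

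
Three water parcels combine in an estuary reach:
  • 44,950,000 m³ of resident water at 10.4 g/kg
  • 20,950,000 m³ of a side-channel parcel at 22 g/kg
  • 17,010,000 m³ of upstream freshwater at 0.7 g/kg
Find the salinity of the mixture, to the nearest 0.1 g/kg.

Salt balance:
salt = 44,950,000×10.4 + 20,950,000×22 + 17,010,000×0.7 = 467,480,000 + 460,900,000 + 11,907,000 = 940,287,000
volume = 44,950,000 + 20,950,000 + 17,010,000 = 82,910,000 m³
S = 940,287,000 / 82,910,000 = 11.341 g/kg

11.3 g/kg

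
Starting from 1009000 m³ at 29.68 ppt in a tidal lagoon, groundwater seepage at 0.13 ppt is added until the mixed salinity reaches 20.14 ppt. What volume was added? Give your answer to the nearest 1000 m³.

481000 m³

Salt balance: 1,009,000×29.68 + V×0.13 = (1,009,000+V)×20.14
29,947,120 + 0.13V = 20,321,260 + 20.14V
9,625,860 = 20.01V
V = 481,052.47 m³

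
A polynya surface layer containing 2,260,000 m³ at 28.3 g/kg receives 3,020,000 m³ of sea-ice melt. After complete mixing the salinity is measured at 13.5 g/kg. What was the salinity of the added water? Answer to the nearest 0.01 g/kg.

Salt balance: 2,260,000×28.3 + 3,020,000×S = 5,280,000×13.5
63,958,000 + 3,020,000·S = 71,280,000
S = (71,280,000 − 63,958,000) / 3,020,000 = 2.4245 g/kg

2.42 g/kg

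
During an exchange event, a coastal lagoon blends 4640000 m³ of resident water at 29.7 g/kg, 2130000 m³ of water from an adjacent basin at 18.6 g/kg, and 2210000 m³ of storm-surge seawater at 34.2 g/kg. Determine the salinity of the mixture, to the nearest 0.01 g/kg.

Conserving salt mass:
salt = 4,640,000×29.7 + 2,130,000×18.6 + 2,210,000×34.2 = 137,808,000 + 39,618,000 + 75,582,000 = 253,008,000
volume = 4,640,000 + 2,130,000 + 2,210,000 = 8,980,000 m³
S = 253,008,000 / 8,980,000 = 28.1746 g/kg

28.17 g/kg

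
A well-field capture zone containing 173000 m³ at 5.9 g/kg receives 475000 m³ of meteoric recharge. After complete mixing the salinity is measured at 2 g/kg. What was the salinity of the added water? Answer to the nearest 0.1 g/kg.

Salt balance: 173,000×5.9 + 475,000×S = 648,000×2
1,020,700 + 475,000·S = 1,296,000
S = (1,296,000 − 1,020,700) / 475,000 = 0.5796 g/kg

0.6 g/kg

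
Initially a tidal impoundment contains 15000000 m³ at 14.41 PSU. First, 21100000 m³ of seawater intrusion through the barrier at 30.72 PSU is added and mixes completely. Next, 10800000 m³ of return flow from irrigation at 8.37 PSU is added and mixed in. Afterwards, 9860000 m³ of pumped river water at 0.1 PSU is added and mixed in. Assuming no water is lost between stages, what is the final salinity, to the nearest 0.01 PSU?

16.84 PSU

Mass of salt is conserved:
Initial salt = 15,000,000×14.41 = 216,150,000
After stage 1: salt = 216,150,000 + 21,100,000×30.72 = 864,342,000; volume = 36,100,000 m³; S = 23.943 PSU
After stage 2: salt = 864,342,000 + 10,800,000×8.37 = 954,738,000; volume = 46,900,000 m³; S = 20.357 PSU
After stage 3: salt = 954,738,000 + 9,860,000×0.1 = 955,724,000; volume = 56,760,000 m³
S = 955,724,000 / 56,760,000 = 16.838 PSU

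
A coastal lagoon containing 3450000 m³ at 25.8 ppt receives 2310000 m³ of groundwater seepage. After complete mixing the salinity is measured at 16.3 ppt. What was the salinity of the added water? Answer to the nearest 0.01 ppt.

2.11 ppt

Salt balance: 3,450,000×25.8 + 2,310,000×S = 5,760,000×16.3
89,010,000 + 2,310,000·S = 93,888,000
S = (93,888,000 − 89,010,000) / 2,310,000 = 2.1117 ppt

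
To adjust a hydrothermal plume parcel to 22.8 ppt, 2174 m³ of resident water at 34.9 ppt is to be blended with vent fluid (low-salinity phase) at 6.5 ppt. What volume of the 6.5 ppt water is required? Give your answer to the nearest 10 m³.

Salt balance: 2,174×34.9 + V×6.5 = (2,174+V)×22.8
75,872.6 + 6.5V = 49,567.2 + 22.8V
26,305.4 = 16.3V
V = 1,613.83 m³

1610 m³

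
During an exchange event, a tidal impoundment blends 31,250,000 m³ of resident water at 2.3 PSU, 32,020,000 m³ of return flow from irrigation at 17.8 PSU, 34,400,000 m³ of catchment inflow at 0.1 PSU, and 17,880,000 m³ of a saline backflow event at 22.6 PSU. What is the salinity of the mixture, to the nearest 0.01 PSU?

Conserving salt mass:
salt = 31,250,000×2.3 + 32,020,000×17.8 + 34,400,000×0.1 + 17,880,000×22.6 = 71,875,000 + 569,956,000 + 3,440,000 + 404,088,000 = 1,049,359,000
volume = 31,250,000 + 32,020,000 + 34,400,000 + 17,880,000 = 115,550,000 m³
S = 1,049,359,000 / 115,550,000 = 9.0814 PSU

9.08 PSU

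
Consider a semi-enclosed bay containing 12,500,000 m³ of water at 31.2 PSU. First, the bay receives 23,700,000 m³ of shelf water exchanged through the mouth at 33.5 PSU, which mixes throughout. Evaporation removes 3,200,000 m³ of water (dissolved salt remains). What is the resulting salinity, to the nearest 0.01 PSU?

After mixing: salt = 12,500,000×31.2 + 23,700,000×33.5 = 1,183,950,000; volume = 36,200,000 m³
After evaporation: salt unchanged = 1,183,950,000; volume = 36,200,000 − 3,200,000 = 33,000,000 m³
S = 1,183,950,000 / 33,000,000 = 35.8773 PSU

35.88 PSU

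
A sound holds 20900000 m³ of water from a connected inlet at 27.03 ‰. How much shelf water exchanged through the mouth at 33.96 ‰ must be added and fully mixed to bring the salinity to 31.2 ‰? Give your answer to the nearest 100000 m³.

31600000 m³

Salt balance: 20,900,000×27.03 + V×33.96 = (20,900,000+V)×31.2
564,927,000 + 33.96V = 652,080,000 + 31.2V
87,153,000 = 2.76V
V = 31,577,173.91 m³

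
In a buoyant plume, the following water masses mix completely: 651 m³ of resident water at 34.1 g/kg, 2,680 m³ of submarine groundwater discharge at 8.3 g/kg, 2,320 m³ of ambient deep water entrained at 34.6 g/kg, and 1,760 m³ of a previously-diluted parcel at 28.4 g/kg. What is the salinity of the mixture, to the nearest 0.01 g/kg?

Weighted by volume,
salt = 651×34.1 + 2,680×8.3 + 2,320×34.6 + 1,760×28.4 = 22,199.1 + 22,244 + 80,272 + 49,984 = 174,699.1
volume = 651 + 2,680 + 2,320 + 1,760 = 7,411 m³
S = 174,699.1 / 7,411 = 23.5729 g/kg

23.57 g/kg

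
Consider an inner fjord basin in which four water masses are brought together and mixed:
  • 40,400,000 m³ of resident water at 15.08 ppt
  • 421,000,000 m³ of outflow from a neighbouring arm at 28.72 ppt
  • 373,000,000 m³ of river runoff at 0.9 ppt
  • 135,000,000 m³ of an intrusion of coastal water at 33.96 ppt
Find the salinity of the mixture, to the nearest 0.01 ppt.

18.18 ppt

Mass of salt is conserved:
salt = 40,400,000×15.08 + 421,000,000×28.72 + 373,000,000×0.9 + 135,000,000×33.96 = 609,232,000 + 12,091,120,000 + 335,700,000 + 4,584,600,000 = 17,620,652,000
volume = 40,400,000 + 421,000,000 + 373,000,000 + 135,000,000 = 969,400,000 m³
S = 17,620,652,000 / 969,400,000 = 18.1769 ppt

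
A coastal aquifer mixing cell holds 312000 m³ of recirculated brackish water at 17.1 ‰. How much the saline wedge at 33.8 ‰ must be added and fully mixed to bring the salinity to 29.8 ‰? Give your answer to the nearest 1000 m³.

Salt balance: 312,000×17.1 + V×33.8 = (312,000+V)×29.8
5,335,200 + 33.8V = 9,297,600 + 29.8V
3,962,400 = 4V
V = 990,600 m³

991000 m³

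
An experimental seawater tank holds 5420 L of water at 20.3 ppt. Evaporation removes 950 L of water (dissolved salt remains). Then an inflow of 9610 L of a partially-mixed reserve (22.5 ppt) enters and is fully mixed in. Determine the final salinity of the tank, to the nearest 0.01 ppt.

23.17 ppt

After evaporation: salt = 5,420×20.3 = 110,026; volume = 5,420 − 950 = 4,470 L
After mixing: salt = 110,026 + 9,610×22.5 = 326,251; volume = 4,470 + 9,610 = 14,080 L
S = 326,251 / 14,080 = 23.1712 ppt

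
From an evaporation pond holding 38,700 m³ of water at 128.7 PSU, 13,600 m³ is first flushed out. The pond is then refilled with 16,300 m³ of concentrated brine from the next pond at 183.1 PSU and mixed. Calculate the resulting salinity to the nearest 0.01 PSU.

150.12 PSU

Remaining after removal: 25,100 m³ at 128.7 PSU (salt = 3,230,370)
After addition: salt = 3,230,370 + 16,300×183.1 = 6,214,900; volume = 41,400 m³
S = 6,214,900 / 41,400 = 150.1184 PSU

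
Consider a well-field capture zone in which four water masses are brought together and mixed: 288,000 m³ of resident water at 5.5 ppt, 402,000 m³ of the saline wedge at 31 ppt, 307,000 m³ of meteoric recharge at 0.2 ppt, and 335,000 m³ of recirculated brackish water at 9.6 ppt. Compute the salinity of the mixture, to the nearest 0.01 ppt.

13.01 ppt

By conservation of dissolved salt,
salt = 288,000×5.5 + 402,000×31 + 307,000×0.2 + 335,000×9.6 = 1,584,000 + 12,462,000 + 61,400 + 3,216,000 = 17,323,400
volume = 288,000 + 402,000 + 307,000 + 335,000 = 1,332,000 m³
S = 17,323,400 / 1,332,000 = 13.0056 ppt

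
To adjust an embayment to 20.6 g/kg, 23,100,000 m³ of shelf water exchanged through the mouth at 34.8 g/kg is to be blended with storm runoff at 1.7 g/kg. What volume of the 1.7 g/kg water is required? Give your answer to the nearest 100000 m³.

Salt balance: 23,100,000×34.8 + V×1.7 = (23,100,000+V)×20.6
803,880,000 + 1.7V = 475,860,000 + 20.6V
328,020,000 = 18.9V
V = 17,355,555.56 m³

17400000 m³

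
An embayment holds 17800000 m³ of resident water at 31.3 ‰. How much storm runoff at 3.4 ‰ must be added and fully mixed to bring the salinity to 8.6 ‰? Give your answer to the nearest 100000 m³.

77700000 m³

Salt balance: 17,800,000×31.3 + V×3.4 = (17,800,000+V)×8.6
557,140,000 + 3.4V = 153,080,000 + 8.6V
404,060,000 = 5.2V
V = 77,703,846.15 m³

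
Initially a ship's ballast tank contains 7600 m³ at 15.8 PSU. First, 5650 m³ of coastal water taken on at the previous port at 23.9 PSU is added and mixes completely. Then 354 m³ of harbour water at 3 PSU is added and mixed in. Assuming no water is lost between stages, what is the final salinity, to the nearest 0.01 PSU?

Total salt / total volume:
Initial salt = 7,600×15.8 = 120,080
After stage 1: salt = 120,080 + 5,650×23.9 = 255,115; volume = 13,250 m³; S = 19.254 PSU
After stage 2: salt = 255,115 + 354×3 = 256,177; volume = 13,604 m³
S = 256,177 / 13,604 = 18.831 PSU

18.83 PSU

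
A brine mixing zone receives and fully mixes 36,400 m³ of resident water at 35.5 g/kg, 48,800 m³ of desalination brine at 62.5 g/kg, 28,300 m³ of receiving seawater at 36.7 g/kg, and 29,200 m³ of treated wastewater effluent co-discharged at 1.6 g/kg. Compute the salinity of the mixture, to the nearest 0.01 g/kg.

38.03 g/kg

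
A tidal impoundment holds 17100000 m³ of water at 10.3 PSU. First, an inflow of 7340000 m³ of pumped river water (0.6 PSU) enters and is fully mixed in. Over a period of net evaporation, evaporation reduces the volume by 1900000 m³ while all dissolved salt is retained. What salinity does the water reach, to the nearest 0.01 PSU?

After mixing: salt = 17,100,000×10.3 + 7,340,000×0.6 = 180,534,000; volume = 24,440,000 m³
After evaporation: salt unchanged = 180,534,000; volume = 24,440,000 − 1,900,000 = 22,540,000 m³
S = 180,534,000 / 22,540,000 = 8.0095 PSU

8.01 PSU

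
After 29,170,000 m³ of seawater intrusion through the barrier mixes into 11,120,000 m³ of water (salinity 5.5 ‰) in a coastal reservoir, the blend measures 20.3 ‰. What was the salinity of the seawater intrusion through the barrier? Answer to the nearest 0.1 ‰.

Salt balance: 11,120,000×5.5 + 29,170,000×S = 40,290,000×20.3
61,160,000 + 29,170,000·S = 817,887,000
S = (817,887,000 − 61,160,000) / 29,170,000 = 25.942 ‰

25.9 ‰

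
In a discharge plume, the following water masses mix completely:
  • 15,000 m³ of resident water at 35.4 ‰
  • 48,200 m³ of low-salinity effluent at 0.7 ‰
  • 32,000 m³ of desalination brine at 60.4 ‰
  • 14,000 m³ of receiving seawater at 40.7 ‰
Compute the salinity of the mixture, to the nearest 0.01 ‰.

Mass of salt is conserved:
salt = 15,000×35.4 + 48,200×0.7 + 32,000×60.4 + 14,000×40.7 = 531,000 + 33,740 + 1,932,800 + 569,800 = 3,067,340
volume = 15,000 + 48,200 + 32,000 + 14,000 = 109,200 m³
S = 3,067,340 / 109,200 = 28.0892 ‰

28.09 ‰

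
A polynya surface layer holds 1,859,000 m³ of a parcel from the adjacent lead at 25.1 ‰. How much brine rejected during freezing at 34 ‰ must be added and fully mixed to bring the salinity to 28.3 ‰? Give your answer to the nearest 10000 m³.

Salt balance: 1,859,000×25.1 + V×34 = (1,859,000+V)×28.3
46,660,900 + 34V = 52,609,700 + 28.3V
5,948,800 = 5.7V
V = 1,043,649.12 m³

1040000 m³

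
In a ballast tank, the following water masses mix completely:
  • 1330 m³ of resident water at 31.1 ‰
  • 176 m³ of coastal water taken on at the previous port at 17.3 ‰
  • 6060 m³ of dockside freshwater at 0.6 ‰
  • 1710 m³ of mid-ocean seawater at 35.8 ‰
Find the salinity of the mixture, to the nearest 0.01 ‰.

Conserving salt mass:
salt = 1,330×31.1 + 176×17.3 + 6,060×0.6 + 1,710×35.8 = 41,363 + 3,044.8 + 3,636 + 61,218 = 109,261.8
volume = 1,330 + 176 + 6,060 + 1,710 = 9,276 m³
S = 109,261.8 / 9,276 = 11.779 ‰

11.78 ‰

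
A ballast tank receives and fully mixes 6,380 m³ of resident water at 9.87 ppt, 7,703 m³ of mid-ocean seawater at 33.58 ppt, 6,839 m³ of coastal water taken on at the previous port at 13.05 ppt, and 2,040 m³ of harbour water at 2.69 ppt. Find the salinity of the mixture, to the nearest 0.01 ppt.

Mass of salt is conserved:
salt = 6,380×9.87 + 7,703×33.58 + 6,839×13.05 + 2,040×2.69 = 62,970.6 + 258,666.74 + 89,248.95 + 5,487.6 = 416,373.89
volume = 6,380 + 7,703 + 6,839 + 2,040 = 22,962 m³
S = 416,373.89 / 22,962 = 18.1332 ppt

18.13 ppt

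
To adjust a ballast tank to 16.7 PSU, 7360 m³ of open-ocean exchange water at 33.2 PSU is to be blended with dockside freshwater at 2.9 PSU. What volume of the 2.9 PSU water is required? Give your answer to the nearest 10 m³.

Salt balance: 7,360×33.2 + V×2.9 = (7,360+V)×16.7
244,352 + 2.9V = 122,912 + 16.7V
121,440 = 13.8V
V = 8,800 m³

8800 m³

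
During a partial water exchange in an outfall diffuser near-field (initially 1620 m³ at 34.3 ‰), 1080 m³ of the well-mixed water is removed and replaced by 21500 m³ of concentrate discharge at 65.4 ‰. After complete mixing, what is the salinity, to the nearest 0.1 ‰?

Remaining after removal: 540 m³ at 34.3 ‰ (salt = 18,522)
After addition: salt = 18,522 + 21,500×65.4 = 1,424,622; volume = 22,040 m³
S = 1,424,622 / 22,040 = 64.638 ‰

64.6 ‰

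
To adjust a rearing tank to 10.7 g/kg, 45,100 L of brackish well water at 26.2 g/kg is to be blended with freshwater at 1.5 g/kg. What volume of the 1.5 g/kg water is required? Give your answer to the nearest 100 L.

76000 L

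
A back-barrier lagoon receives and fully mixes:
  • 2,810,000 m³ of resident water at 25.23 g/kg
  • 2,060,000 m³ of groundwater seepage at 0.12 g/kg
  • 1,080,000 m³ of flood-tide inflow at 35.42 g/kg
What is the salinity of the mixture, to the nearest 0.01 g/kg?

Weighted by volume,
salt = 2,810,000×25.23 + 2,060,000×0.12 + 1,080,000×35.42 = 70,896,300 + 247,200 + 38,253,600 = 109,397,100
volume = 2,810,000 + 2,060,000 + 1,080,000 = 5,950,000 m³
S = 109,397,100 / 5,950,000 = 18.3861 g/kg

18.39 g/kg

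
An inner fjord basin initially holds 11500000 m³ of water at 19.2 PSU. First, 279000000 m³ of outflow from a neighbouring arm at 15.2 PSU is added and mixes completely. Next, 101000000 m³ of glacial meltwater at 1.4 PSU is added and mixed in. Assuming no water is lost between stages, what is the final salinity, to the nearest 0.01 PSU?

11.76 PSU

Total salt / total volume:
Initial salt = 11,500,000×19.2 = 220,800,000
After stage 1: salt = 220,800,000 + 279,000,000×15.2 = 4,461,600,000; volume = 290,500,000 m³; S = 15.358 PSU
After stage 2: salt = 4,461,600,000 + 101,000,000×1.4 = 4,603,000,000; volume = 391,500,000 m³
S = 4,603,000,000 / 391,500,000 = 11.7573 PSU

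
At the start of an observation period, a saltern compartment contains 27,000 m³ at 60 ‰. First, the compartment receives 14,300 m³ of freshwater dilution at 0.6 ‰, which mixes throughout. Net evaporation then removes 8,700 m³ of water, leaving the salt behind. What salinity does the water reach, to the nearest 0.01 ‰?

After mixing: salt = 27,000×60 + 14,300×0.6 = 1,628,580; volume = 41,300 m³
After evaporation: salt unchanged = 1,628,580; volume = 41,300 − 8,700 = 32,600 m³
S = 1,628,580 / 32,600 = 49.9564 ‰

49.96 ‰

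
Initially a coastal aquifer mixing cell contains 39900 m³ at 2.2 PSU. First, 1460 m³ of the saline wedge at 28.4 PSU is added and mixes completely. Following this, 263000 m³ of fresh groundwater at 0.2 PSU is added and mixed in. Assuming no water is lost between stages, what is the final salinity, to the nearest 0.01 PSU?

0.60 PSU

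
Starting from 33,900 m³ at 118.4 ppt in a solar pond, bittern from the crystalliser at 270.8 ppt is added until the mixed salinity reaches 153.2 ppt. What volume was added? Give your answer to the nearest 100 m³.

10000 m³

Salt balance: 33,900×118.4 + V×270.8 = (33,900+V)×153.2
4,013,760 + 270.8V = 5,193,480 + 153.2V
1,179,720 = 117.6V
V = 10,031.63 m³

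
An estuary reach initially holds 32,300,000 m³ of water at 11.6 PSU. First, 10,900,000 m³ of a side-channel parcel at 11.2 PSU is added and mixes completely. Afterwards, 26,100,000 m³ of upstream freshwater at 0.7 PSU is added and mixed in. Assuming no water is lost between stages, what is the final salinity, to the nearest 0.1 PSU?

By conservation of dissolved salt,
Initial salt = 32,300,000×11.6 = 374,680,000
After stage 1: salt = 374,680,000 + 10,900,000×11.2 = 496,760,000; volume = 43,200,000 m³; S = 11.499 PSU
After stage 2: salt = 496,760,000 + 26,100,000×0.7 = 515,030,000; volume = 69,300,000 m³
S = 515,030,000 / 69,300,000 = 7.4319 PSU

7.4 PSU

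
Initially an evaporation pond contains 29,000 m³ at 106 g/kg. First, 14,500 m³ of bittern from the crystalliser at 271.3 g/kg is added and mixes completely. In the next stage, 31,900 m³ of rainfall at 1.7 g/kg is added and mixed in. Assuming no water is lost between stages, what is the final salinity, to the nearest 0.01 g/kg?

Conserving salt mass:
Initial salt = 29,000×106 = 3,074,000
After stage 1: salt = 3,074,000 + 14,500×271.3 = 7,007,850; volume = 43,500 m³; S = 161.1 g/kg
After stage 2: salt = 7,007,850 + 31,900×1.7 = 7,062,080; volume = 75,400 m³
S = 7,062,080 / 75,400 = 93.6615 g/kg

93.66 g/kg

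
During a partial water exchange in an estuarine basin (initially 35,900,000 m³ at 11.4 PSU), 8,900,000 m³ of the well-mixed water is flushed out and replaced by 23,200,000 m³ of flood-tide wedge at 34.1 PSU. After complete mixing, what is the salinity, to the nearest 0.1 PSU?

21.9 PSU

Remaining after removal: 27,000,000 m³ at 11.4 PSU (salt = 307,800,000)
After addition: salt = 307,800,000 + 23,200,000×34.1 = 1,098,920,000; volume = 50,200,000 m³
S = 1,098,920,000 / 50,200,000 = 21.8908 PSU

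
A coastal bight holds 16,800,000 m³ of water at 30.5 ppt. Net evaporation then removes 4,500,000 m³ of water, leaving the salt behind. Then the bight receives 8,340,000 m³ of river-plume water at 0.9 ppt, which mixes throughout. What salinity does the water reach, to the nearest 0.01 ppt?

25.19 ppt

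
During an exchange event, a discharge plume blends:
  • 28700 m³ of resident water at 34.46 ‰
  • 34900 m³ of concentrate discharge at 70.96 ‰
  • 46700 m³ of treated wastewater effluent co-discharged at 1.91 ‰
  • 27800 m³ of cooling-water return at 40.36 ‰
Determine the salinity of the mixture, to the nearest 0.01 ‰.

33.86 ‰

By conservation of dissolved salt,
salt = 28,700×34.46 + 34,900×70.96 + 46,700×1.91 + 27,800×40.36 = 989,002 + 2,476,504 + 89,197 + 1,122,008 = 4,676,711
volume = 28,700 + 34,900 + 46,700 + 27,800 = 138,100 m³
S = 4,676,711 / 138,100 = 33.8647 ‰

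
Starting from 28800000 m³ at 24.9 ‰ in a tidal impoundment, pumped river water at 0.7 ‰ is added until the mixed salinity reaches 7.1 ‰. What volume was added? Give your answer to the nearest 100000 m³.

80100000 m³

Salt balance: 28,800,000×24.9 + V×0.7 = (28,800,000+V)×7.1
717,120,000 + 0.7V = 204,480,000 + 7.1V
512,640,000 = 6.4V
V = 80,100,000 m³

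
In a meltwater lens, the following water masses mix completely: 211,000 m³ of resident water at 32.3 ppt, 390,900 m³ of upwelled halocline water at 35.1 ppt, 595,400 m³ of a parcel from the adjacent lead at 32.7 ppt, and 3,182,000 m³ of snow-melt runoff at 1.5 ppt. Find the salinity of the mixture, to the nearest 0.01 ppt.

Weighted by volume,
salt = 211,000×32.3 + 390,900×35.1 + 595,400×32.7 + 3,182,000×1.5 = 6,815,300 + 13,720,590 + 19,469,580 + 4,773,000 = 44,778,470
volume = 211,000 + 390,900 + 595,400 + 3,182,000 = 4,379,300 m³
S = 44,778,470 / 4,379,300 = 10.225 ppt

10.23 ppt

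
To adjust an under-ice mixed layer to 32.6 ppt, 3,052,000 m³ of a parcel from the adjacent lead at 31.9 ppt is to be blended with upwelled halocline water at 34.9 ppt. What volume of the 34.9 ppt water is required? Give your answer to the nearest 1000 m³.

Salt balance: 3,052,000×31.9 + V×34.9 = (3,052,000+V)×32.6
97,358,800 + 34.9V = 99,495,200 + 32.6V
2,136,400 = 2.3V
V = 928,869.57 m³

929000 m³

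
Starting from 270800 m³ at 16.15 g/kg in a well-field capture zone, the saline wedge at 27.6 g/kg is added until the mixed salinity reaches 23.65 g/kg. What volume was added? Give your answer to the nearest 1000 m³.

514000 m³

Salt balance: 270,800×16.15 + V×27.6 = (270,800+V)×23.65
4,373,420 + 27.6V = 6,404,420 + 23.65V
2,031,000 = 3.95V
V = 514,177.22 m³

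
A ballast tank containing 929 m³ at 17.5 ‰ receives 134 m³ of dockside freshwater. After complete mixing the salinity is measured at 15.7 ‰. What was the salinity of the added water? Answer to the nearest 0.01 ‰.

Salt balance: 929×17.5 + 134×S = 1,063×15.7
16,257.5 + 134·S = 16,689.1
S = (16,689.1 − 16,257.5) / 134 = 3.2209 ‰

3.22 ‰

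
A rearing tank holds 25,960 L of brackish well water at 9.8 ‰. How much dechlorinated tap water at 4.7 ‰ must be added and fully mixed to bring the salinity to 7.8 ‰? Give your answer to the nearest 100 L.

16700 L

Salt balance: 25,960×9.8 + V×4.7 = (25,960+V)×7.8
254,408 + 4.7V = 202,488 + 7.8V
51,920 = 3.1V
V = 16,748.39 L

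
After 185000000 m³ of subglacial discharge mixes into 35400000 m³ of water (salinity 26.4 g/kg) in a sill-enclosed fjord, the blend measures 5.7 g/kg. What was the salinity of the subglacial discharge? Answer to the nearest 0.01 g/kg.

Salt balance: 35,400,000×26.4 + 185,000,000×S = 220,400,000×5.7
934,560,000 + 185,000,000·S = 1,256,280,000
S = (1,256,280,000 − 934,560,000) / 185,000,000 = 1.739 g/kg

1.74 g/kg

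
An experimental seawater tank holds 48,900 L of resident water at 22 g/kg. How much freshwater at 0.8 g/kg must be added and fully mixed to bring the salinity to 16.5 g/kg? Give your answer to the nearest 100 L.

17100 L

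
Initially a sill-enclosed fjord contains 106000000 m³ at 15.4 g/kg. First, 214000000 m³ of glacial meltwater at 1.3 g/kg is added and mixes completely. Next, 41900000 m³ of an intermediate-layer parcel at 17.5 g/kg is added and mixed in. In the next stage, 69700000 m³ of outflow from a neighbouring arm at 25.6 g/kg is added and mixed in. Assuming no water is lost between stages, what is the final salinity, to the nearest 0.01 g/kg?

10.26 g/kg

Weighted by volume,
Initial salt = 106,000,000×15.4 = 1,632,400,000
After stage 1: salt = 1,632,400,000 + 214,000,000×1.3 = 1,910,600,000; volume = 320,000,000 m³; S = 5.971 g/kg
After stage 2: salt = 1,910,600,000 + 41,900,000×17.5 = 2,643,850,000; volume = 361,900,000 m³; S = 7.305 g/kg
After stage 3: salt = 2,643,850,000 + 69,700,000×25.6 = 4,428,170,000; volume = 431,600,000 m³
S = 4,428,170,000 / 431,600,000 = 10.2599 g/kg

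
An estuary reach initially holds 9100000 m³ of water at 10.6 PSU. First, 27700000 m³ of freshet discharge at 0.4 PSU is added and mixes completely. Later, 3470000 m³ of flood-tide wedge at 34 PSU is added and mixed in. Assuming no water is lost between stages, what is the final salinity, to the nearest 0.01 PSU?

Weighted by volume,
Initial salt = 9,100,000×10.6 = 96,460,000
After stage 1: salt = 96,460,000 + 27,700,000×0.4 = 107,540,000; volume = 36,800,000 m³; S = 2.922 PSU
After stage 2: salt = 107,540,000 + 3,470,000×34 = 225,520,000; volume = 40,270,000 m³
S = 225,520,000 / 40,270,000 = 5.6002 PSU

5.60 PSU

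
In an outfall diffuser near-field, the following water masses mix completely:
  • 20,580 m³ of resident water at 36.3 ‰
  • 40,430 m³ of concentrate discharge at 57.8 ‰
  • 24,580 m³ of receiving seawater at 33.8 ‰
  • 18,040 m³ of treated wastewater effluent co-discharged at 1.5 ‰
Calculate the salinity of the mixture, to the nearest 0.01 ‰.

38.04 ‰

Mass of salt is conserved:
salt = 20,580×36.3 + 40,430×57.8 + 24,580×33.8 + 18,040×1.5 = 747,054 + 2,336,854 + 830,804 + 27,060 = 3,941,772
volume = 20,580 + 40,430 + 24,580 + 18,040 = 103,630 m³
S = 3,941,772 / 103,630 = 38.037 ‰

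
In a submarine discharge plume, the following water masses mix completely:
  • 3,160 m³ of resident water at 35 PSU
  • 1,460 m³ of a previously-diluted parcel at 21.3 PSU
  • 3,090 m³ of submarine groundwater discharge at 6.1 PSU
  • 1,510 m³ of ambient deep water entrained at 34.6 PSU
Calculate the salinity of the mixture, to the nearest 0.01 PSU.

Total salt / total volume:
salt = 3,160×35 + 1,460×21.3 + 3,090×6.1 + 1,510×34.6 = 110,600 + 31,098 + 18,849 + 52,246 = 212,793
volume = 3,160 + 1,460 + 3,090 + 1,510 = 9,220 m³
S = 212,793 / 9,220 = 23.0795 PSU

23.08 PSU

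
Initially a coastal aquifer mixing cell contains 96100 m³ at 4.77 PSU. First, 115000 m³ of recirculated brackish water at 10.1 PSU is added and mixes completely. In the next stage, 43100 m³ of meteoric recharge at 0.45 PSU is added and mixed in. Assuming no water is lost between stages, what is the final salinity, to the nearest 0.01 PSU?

Salt balance:
Initial salt = 96,100×4.77 = 458,397
After stage 1: salt = 458,397 + 115,000×10.1 = 1,619,897; volume = 211,100 m³; S = 7.674 PSU
After stage 2: salt = 1,619,897 + 43,100×0.45 = 1,639,292; volume = 254,200 m³
S = 1,639,292 / 254,200 = 6.4488 PSU

6.45 PSU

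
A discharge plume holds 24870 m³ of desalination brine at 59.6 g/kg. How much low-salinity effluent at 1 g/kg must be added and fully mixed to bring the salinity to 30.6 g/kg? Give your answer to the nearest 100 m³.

Salt balance: 24,870×59.6 + V×1 = (24,870+V)×30.6
1,482,252 + 1V = 761,022 + 30.6V
721,230 = 29.6V
V = 24,365.88 m³

24400 m³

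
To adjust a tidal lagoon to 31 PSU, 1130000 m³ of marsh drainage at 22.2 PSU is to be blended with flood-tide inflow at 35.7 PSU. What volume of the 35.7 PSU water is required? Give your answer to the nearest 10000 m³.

Salt balance: 1,130,000×22.2 + V×35.7 = (1,130,000+V)×31
25,086,000 + 35.7V = 35,030,000 + 31V
9,944,000 = 4.7V
V = 2,115,744.68 m³

2120000 m³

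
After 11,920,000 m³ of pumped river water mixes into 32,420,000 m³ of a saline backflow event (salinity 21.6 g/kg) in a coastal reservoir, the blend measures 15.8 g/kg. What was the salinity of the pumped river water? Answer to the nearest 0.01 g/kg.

Salt balance: 32,420,000×21.6 + 11,920,000×S = 44,340,000×15.8
700,272,000 + 11,920,000·S = 700,572,000
S = (700,572,000 − 700,272,000) / 11,920,000 = 0.0252 g/kg

0.03 g/kg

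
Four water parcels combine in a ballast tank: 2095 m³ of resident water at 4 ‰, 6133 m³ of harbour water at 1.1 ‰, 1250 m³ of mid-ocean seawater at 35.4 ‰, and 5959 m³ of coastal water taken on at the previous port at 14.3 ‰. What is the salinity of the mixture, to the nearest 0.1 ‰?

Total salt / total volume:
salt = 2,095×4 + 6,133×1.1 + 1,250×35.4 + 5,959×14.3 = 8,380 + 6,746.3 + 44,250 + 85,213.7 = 144,590
volume = 2,095 + 6,133 + 1,250 + 5,959 = 15,437 m³
S = 144,590 / 15,437 = 9.366 ‰

9.4 ‰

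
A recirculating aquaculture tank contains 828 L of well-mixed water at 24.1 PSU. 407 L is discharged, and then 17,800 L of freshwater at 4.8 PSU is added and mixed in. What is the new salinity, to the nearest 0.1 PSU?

5.2 PSU

Remaining after removal: 421 L at 24.1 PSU (salt = 10,146.1)
After addition: salt = 10,146.1 + 17,800×4.8 = 95,586.1; volume = 18,221 L
S = 95,586.1 / 18,221 = 5.2459 PSU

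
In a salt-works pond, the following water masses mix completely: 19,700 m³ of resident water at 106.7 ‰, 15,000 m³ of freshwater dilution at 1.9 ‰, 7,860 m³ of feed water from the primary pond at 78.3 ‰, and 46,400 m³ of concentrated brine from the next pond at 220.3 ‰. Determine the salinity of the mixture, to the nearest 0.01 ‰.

By conservation of dissolved salt,
salt = 19,700×106.7 + 15,000×1.9 + 7,860×78.3 + 46,400×220.3 = 2,101,990 + 28,500 + 615,438 + 10,221,920 = 12,967,848
volume = 19,700 + 15,000 + 7,860 + 46,400 = 88,960 m³
S = 12,967,848 / 88,960 = 145.7717 ‰

145.77 ‰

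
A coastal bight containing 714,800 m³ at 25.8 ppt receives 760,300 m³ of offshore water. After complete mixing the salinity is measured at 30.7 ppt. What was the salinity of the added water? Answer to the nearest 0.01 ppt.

35.31 ppt

Salt balance: 714,800×25.8 + 760,300×S = 1,475,100×30.7
18,441,840 + 760,300·S = 45,285,570
S = (45,285,570 − 18,441,840) / 760,300 = 35.3068 ppt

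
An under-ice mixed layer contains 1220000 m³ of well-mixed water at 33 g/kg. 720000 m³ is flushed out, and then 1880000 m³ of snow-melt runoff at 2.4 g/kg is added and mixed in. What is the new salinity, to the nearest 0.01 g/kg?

8.83 g/kg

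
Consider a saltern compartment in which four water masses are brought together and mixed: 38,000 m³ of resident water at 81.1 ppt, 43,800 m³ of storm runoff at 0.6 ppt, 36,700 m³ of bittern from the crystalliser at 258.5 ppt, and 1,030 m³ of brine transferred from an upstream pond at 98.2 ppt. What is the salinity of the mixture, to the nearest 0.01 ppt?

106.22 ppt

Total salt / total volume:
salt = 38,000×81.1 + 43,800×0.6 + 36,700×258.5 + 1,030×98.2 = 3,081,800 + 26,280 + 9,486,950 + 101,146 = 12,696,176
volume = 38,000 + 43,800 + 36,700 + 1,030 = 119,530 m³
S = 12,696,176 / 119,530 = 106.2175 ppt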